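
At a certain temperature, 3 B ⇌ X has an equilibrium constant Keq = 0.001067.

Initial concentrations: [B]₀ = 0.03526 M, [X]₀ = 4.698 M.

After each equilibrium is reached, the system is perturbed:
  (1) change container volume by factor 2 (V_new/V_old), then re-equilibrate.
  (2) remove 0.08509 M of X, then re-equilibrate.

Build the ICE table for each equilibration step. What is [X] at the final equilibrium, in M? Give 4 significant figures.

Q₀ = 1.0717e+05 vs Keq = 0.001067 ⇒ Q>K, reverse
Step 1:
                  B         X
  init      0.03526     4.698
  Δ           10.43    -3.476
  eq          10.46     1.222
  solve Keq expr → x = -3.476; check Q = 0.001067
Then change container volume by factor 2 (V_new/V_old).
Step 2:
                  B         X
  init        5.231    0.6111
  Δ           1.043   -0.3475
  eq          6.274    0.2635
  solve Keq expr → x = -0.3475; check Q = 0.001067
Then remove 0.08509 M of X.
Step 3:
                  B         X
  init        6.274    0.1784
  Δ         -0.1868   0.06225
  eq          6.087    0.2407
  solve Keq expr → x = 0.06225; check Q = 0.001067

[X]_eq = 0.2407 M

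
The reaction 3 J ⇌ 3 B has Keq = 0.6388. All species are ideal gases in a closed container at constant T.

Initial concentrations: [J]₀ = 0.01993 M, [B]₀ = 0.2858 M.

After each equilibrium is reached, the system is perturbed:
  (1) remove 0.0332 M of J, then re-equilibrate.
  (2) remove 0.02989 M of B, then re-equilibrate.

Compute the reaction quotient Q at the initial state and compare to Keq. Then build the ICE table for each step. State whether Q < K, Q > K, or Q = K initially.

Q₀ = 2949 vs Keq = 0.6388 ⇒ Q>K, reverse
Step 1:
                  J         B
  I         0.01993    0.2858
  C          0.1443   -0.1443
  E          0.1643    0.1415
  solve Keq expr → x = -0.04811; check Q = 0.6388
Then remove 0.0332 M of J.
Step 2:
                  J         B
  I          0.1311    0.1415
  C         0.01536  -0.01536
  E          0.1464    0.1261
  solve Keq expr → x = -0.005121; check Q = 0.6388
Then remove 0.02989 M of B.
Step 3:
                  J         B
  I          0.1464   0.09622
  C        -0.01606   0.01606
  E          0.1304    0.1123
  solve Keq expr → x = 0.005353; check Q = 0.6388

Q₀ = 2949; Q > K (proceeds reverse)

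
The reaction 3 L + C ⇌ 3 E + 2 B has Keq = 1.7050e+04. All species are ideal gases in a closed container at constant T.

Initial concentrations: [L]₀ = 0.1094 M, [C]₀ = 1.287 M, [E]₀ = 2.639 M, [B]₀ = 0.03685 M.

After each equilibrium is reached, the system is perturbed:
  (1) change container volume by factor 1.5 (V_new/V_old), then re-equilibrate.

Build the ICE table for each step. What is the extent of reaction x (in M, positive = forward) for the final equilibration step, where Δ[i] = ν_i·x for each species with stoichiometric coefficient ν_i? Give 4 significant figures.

x = 5.3017e-04 M

Q₀ = 14.81 vs Keq = 1.7050e+04 ⇒ Q<K, forward
Step 1:
                    L           C           E           B
  I            0.1094       1.287       2.639     0.03685
  C          -0.08881     -0.0296     0.08881      0.0592
  E           0.02059       1.257       2.728     0.09605
  solve Keq expr → x = 0.0296; check Q = 1.7050e+04
Then change container volume by factor 1.5 (V_new/V_old).
Step 2:
                    L           C           E           B
  I           0.01373      0.8383       1.819     0.06404
  C         -0.001591 -5.3017e-04    0.001591     0.00106
  E           0.01214      0.8377        1.82      0.0651
  solve Keq expr → x = 5.3017e-04; check Q = 1.7050e+04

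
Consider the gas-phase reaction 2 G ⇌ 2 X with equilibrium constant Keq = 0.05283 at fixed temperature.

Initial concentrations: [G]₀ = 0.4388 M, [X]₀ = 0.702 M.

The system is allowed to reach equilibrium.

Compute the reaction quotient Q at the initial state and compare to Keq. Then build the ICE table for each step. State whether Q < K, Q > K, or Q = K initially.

Q₀ = 2.559 vs Keq = 0.05283 ⇒ Q>K, reverse
Step 1:
                  G         X
  Initial    0.4388     0.702
  Change     0.4888   -0.4888
  Equil      0.9276    0.2132
  solve Keq expr → x = -0.2444; check Q = 0.05283

Q₀ = 2.559; Q > K (proceeds reverse)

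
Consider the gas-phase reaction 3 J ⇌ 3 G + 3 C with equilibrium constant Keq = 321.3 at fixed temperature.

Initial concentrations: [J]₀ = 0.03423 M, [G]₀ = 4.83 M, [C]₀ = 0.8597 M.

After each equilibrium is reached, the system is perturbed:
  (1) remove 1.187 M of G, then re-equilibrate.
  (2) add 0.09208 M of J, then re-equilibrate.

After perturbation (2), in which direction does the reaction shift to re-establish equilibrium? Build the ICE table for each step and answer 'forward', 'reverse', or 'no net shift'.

Q₀ = 1.7851e+06 vs Keq = 321.3 ⇒ Q>K, reverse
Step 1:
                  J         G         C
  Initial   0.03423      4.83    0.8597
  Change     0.3207   -0.3207   -0.3207
  Equil      0.3549     4.509     0.539
  solve Keq expr → x = -0.1069; check Q = 321.3
Then remove 1.187 M of G.
Step 2:
                  J         G         C
  Initial    0.3549     3.322     0.539
  Change   -0.05941   0.05941   0.05941
  Equil      0.2955     3.382    0.5984
  solve Keq expr → x = 0.0198; check Q = 321.3
Then add 0.09208 M of J.
Step 3:
                  J         G         C
  Initial    0.3876     3.382    0.5984
  Change   -0.05793   0.05793   0.05793
  Equil      0.3296      3.44    0.6564
  solve Keq expr → x = 0.01931; check Q = 321.3

Direction: forward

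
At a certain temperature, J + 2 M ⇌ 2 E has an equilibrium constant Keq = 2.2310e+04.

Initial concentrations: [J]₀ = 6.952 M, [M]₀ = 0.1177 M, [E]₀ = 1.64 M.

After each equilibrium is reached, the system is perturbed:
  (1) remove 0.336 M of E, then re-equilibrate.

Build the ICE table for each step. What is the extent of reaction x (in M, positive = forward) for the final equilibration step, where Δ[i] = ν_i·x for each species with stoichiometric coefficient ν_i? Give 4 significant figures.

Q₀ = 27.93 vs Keq = 2.2310e+04 ⇒ Q<K, forward
Step 1:
                    J           M           E
  I             6.952      0.1177        1.64
  C          -0.05661     -0.1132      0.1132
  E             6.895     0.00447       1.753
  solve Keq expr → x = 0.05661; check Q = 2.2310e+04
Then remove 0.336 M of E.
Step 2:
                    J           M           E
  I             6.895     0.00447       1.417
  C       -4.2719e-04 -8.5437e-04  8.5437e-04
  E             6.895    0.003616       1.418
  solve Keq expr → x = 4.2719e-04; check Q = 2.2310e+04

x = 4.2719e-04 M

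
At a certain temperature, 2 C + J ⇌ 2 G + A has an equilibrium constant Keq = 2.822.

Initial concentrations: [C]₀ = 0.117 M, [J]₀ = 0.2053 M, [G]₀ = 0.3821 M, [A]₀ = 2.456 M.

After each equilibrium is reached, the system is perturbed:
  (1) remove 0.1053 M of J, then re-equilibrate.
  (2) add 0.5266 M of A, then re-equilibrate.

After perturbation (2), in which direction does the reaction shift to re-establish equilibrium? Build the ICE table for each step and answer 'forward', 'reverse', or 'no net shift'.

Q₀ = 127.6 vs Keq = 2.822 ⇒ Q>K, reverse
Step 1:
                    C           J           G           A
  init          0.117      0.2053      0.3821       2.456
  Δ            0.1946      0.0973     -0.1946     -0.0973
  eq           0.3116      0.3026      0.1875       2.359
  solve Keq expr → x = -0.0973; check Q = 2.822
Then remove 0.1053 M of J.
Step 2:
                    C           J           G           A
  init         0.3116      0.1973      0.1875       2.359
  Δ           0.02116     0.01058    -0.02116    -0.01058
  eq           0.3328      0.2079      0.1663       2.348
  solve Keq expr → x = -0.01058; check Q = 2.822
Then add 0.5266 M of A.
Step 3:
                    C           J           G           A
  init         0.3328      0.2079      0.1663       2.875
  Δ          0.009698    0.004849   -0.009698   -0.004849
  eq           0.3425      0.2127      0.1566        2.87
  solve Keq expr → x = -0.004849; check Q = 2.822

Direction: reverse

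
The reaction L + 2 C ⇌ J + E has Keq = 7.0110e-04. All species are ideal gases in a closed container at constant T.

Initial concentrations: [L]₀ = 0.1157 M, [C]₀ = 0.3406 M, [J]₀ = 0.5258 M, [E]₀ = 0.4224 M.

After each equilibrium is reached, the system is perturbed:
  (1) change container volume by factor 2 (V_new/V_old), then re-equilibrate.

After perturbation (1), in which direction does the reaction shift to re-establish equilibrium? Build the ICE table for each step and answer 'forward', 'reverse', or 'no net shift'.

Direction: reverse

Q₀ = 16.55 vs Keq = 7.0110e-04 ⇒ Q>K, reverse
Step 1:
                    L           C           J           E
  I            0.1157      0.3406      0.5258      0.4224
  C            0.4176      0.8352     -0.4176     -0.4176
  E            0.5333       1.176      0.1082    0.004779
  solve Keq expr → x = -0.4176; check Q = 7.0110e-04
Then change container volume by factor 2 (V_new/V_old).
Step 2:
                    L           C           J           E
  I            0.2667      0.5879     0.05409    0.002389
  C          0.001154    0.002308   -0.001154   -0.001154
  E            0.2678      0.5902     0.05294    0.001236
  solve Keq expr → x = -0.001154; check Q = 7.0110e-04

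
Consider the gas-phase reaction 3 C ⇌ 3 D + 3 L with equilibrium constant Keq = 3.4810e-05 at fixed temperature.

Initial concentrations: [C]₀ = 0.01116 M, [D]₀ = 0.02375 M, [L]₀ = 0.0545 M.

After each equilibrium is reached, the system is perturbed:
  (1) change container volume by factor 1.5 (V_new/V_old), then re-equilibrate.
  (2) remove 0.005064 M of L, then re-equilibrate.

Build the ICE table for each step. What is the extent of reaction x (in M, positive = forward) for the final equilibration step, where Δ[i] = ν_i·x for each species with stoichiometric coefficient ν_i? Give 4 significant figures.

x = 2.7337e-04 M

Q₀ = 0.00156 vs Keq = 3.4810e-05 ⇒ Q>K, reverse
Step 1:
                   C          D          L
  init       0.01116    0.02375     0.0545
  Δ         0.009139  -0.009139  -0.009139
  eq          0.0203    0.01461    0.04536
  solve Keq expr → x = -0.003046; check Q = 3.4810e-05
Then change container volume by factor 1.5 (V_new/V_old).
Step 2:
                   C          D          L
  init       0.01353   0.009741    0.03024
  Δ        -0.001974   0.001974   0.001974
  eq         0.01156    0.01171    0.03221
  solve Keq expr → x = 6.5805e-04; check Q = 3.4810e-05
Then remove 0.005064 M of L.
Step 3:
                   C          D          L
  init       0.01156    0.01171    0.02715
  Δ       -8.2011e-04 8.2011e-04 8.2011e-04
  eq         0.01074    0.01254    0.02797
  solve Keq expr → x = 2.7337e-04; check Q = 3.4810e-05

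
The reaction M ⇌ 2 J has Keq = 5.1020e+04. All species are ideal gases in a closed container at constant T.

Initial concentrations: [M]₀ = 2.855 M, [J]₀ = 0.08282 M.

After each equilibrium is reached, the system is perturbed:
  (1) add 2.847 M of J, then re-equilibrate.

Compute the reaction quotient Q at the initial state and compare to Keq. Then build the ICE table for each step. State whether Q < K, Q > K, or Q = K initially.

Q₀ = 0.002403; Q < K (proceeds forward)

Q₀ = 0.002403 vs Keq = 5.1020e+04 ⇒ Q<K, forward
Step 1:
                  M         J
  init        2.855   0.08282
  Δ          -2.854     5.709
  eq      6.5742e-04     5.792
  solve Keq expr → x = 2.854; check Q = 5.1020e+04
Then add 2.847 M of J.
Step 2:
                  M         J
  init    6.5742e-04     8.639
  Δ       8.0467e-04 -0.001609
  eq       0.001462     8.637
  solve Keq expr → x = -8.0467e-04; check Q = 5.1020e+04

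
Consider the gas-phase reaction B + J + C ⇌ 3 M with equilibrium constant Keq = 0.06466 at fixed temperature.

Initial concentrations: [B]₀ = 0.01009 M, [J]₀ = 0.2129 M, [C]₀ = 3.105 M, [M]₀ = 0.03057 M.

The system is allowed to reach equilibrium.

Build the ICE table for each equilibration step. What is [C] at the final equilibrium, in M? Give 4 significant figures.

[C]_eq = 3.098 M

Q₀ = 0.004283 vs Keq = 0.06466 ⇒ Q<K, forward
Step 1:
                    B           J           C           M
  I           0.01009      0.2129       3.105     0.03057
  C         -0.006852   -0.006852   -0.006852     0.02056
  E          0.003238       0.206       3.098     0.05113
  solve Keq expr → x = 0.006852; check Q = 0.06466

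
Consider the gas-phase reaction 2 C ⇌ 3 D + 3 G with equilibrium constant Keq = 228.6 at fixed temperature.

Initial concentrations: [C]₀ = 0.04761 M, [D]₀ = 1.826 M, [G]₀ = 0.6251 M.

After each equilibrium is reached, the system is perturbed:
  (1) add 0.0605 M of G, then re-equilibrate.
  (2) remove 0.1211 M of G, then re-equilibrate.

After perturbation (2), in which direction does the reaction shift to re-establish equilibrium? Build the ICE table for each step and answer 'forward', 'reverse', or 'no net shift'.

Direction: forward

Q₀ = 656.1 vs Keq = 228.6 ⇒ Q>K, reverse
Step 1:
                   C          D          G
  init       0.04761      1.826     0.6251
  Δ          0.02401   -0.03601   -0.03601
  eq         0.07162       1.79     0.5891
  solve Keq expr → x = -0.012; check Q = 228.6
Then add 0.0605 M of G.
Step 2:
                   C          D          G
  init       0.07162       1.79     0.6496
  Δ         0.008155   -0.01223   -0.01223
  eq         0.07977      1.778     0.6374
  solve Keq expr → x = -0.004078; check Q = 228.6
Then remove 0.1211 M of G.
Step 3:
                   C          D          G
  init       0.07977      1.778     0.5163
  Δ         -0.01619    0.02428    0.02428
  eq         0.06358      1.802     0.5405
  solve Keq expr → x = 0.008094; check Q = 228.6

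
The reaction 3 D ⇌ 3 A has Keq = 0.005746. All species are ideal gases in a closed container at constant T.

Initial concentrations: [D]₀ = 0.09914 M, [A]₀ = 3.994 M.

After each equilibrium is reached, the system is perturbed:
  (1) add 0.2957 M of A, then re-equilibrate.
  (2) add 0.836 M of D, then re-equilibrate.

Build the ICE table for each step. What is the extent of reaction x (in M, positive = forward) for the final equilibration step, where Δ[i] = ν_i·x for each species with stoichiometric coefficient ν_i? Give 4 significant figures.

x = 0.04233 M

Q₀ = 6.5385e+04 vs Keq = 0.005746 ⇒ Q>K, reverse
Step 1:
                   D          A
  I          0.09914      3.994
  C            3.372     -3.372
  E            3.471     0.6218
  solve Keq expr → x = -1.124; check Q = 0.005746
Then add 0.2957 M of A.
Step 2:
                   D          A
  I            3.471     0.9175
  C           0.2508    -0.2508
  E            3.722     0.6667
  solve Keq expr → x = -0.08359; check Q = 0.005746
Then add 0.836 M of D.
Step 3:
                   D          A
  I            4.558     0.6667
  C           -0.127      0.127
  E            4.431     0.7937
  solve Keq expr → x = 0.04233; check Q = 0.005746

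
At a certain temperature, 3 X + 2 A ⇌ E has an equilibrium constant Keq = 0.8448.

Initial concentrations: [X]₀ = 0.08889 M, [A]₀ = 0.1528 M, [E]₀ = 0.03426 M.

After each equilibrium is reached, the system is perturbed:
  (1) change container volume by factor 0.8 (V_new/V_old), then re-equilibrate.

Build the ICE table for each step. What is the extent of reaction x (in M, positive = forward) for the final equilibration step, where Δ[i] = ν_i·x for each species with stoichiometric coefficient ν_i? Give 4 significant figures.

x = 4.9305e-04 M

Q₀ = 2089 vs Keq = 0.8448 ⇒ Q>K, reverse
Step 1:
                  X         A         E
  Initial   0.08889    0.1528   0.03426
  Change     0.1019   0.06795  -0.03397
  Equil      0.1908    0.2207 2.8600e-04
  solve Keq expr → x = -0.03397; check Q = 0.8448
Then change container volume by factor 0.8 (V_new/V_old).
Step 2:
                  X         A         E
  Initial    0.2385    0.2759 3.5750e-04
  Change  -0.001479 -9.8610e-04 4.9305e-04
  Equil       0.237    0.2749 8.5055e-04
  solve Keq expr → x = 4.9305e-04; check Q = 0.8448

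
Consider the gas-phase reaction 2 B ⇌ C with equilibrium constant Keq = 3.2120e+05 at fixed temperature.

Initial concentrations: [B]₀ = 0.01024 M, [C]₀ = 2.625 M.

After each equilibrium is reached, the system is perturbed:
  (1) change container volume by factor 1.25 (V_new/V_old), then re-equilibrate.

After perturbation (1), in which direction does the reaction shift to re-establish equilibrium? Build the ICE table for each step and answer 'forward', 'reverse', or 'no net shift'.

Direction: reverse

Q₀ = 2.5034e+04 vs Keq = 3.2120e+05 ⇒ Q<K, forward
Step 1:
                  B         C
  init      0.01024     2.625
  Δ       -0.007379   0.00369
  eq       0.002861     2.629
  solve Keq expr → x = 0.00369; check Q = 3.2120e+05
Then change container volume by factor 1.25 (V_new/V_old).
Step 2:
                  B         C
  init     0.002289     2.103
  Δ       2.7005e-04 -1.3503e-04
  eq       0.002559     2.103
  solve Keq expr → x = -1.3503e-04; check Q = 3.2120e+05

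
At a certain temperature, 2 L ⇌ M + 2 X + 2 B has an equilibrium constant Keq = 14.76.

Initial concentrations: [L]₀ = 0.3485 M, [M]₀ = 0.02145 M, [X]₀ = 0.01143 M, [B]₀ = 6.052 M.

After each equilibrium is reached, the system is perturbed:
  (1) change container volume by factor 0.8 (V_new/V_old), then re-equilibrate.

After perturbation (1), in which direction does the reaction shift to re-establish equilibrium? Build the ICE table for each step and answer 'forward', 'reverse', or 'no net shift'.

Direction: reverse

Q₀ = 8.4511e-04 vs Keq = 14.76 ⇒ Q<K, forward
Step 1:
                  L         M         X         B
  Initial    0.3485   0.02145   0.01143     6.052
  Change    -0.2155    0.1077    0.2155    0.2155
  Equil       0.133    0.1292    0.2269     6.267
  solve Keq expr → x = 0.1077; check Q = 14.76
Then change container volume by factor 0.8 (V_new/V_old).
Step 2:
                  L         M         X         B
  Initial    0.1663    0.1615    0.2836     7.834
  Change    0.03041  -0.01521  -0.03041  -0.03041
  Equil      0.1967    0.1463    0.2532     7.804
  solve Keq expr → x = -0.01521; check Q = 14.76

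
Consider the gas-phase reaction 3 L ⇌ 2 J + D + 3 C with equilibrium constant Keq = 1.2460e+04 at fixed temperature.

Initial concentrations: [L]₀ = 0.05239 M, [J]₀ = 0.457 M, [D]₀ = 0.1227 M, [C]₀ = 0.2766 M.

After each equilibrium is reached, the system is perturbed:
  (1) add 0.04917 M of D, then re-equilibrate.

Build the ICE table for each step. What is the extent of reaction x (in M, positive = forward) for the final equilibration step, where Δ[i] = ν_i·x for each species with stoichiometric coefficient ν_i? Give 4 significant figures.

x = -1.5601e-04 M

Q₀ = 3.771 vs Keq = 1.2460e+04 ⇒ Q<K, forward
Step 1:
                   L          J          D          C
  init       0.05239      0.457     0.1227     0.2766
  Δ         -0.04789    0.03193    0.01596    0.04789
  eq        0.004496     0.4889     0.1387     0.3245
  solve Keq expr → x = 0.01596; check Q = 1.2460e+04
Then add 0.04917 M of D.
Step 2:
                   L          J          D          C
  init      0.004496     0.4889     0.1878     0.3245
  Δ       4.6802e-04 -3.1201e-04 -1.5601e-04 -4.6802e-04
  eq        0.004964     0.4886     0.1877      0.324
  solve Keq expr → x = -1.5601e-04; check Q = 1.2460e+04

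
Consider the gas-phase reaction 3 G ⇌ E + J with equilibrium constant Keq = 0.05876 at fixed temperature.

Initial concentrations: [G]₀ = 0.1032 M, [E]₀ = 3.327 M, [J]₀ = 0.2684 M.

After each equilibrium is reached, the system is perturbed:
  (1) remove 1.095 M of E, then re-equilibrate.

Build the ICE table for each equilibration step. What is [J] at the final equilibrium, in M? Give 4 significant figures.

Q₀ = 812.4 vs Keq = 0.05876 ⇒ Q>K, reverse
Step 1:
                    G           E           J
  Initial      0.1032       3.327      0.2684
  Change       0.7673     -0.2558     -0.2558
  Equil        0.8705       3.071     0.01262
  solve Keq expr → x = -0.2558; check Q = 0.05876
Then remove 1.095 M of E.
Step 2:
                    G           E           J
  Initial      0.8705       1.976     0.01262
  Change     -0.01737    0.005789    0.005789
  Equil        0.8532       1.982     0.01841
  solve Keq expr → x = 0.005789; check Q = 0.05876

[J]_eq = 0.01841 M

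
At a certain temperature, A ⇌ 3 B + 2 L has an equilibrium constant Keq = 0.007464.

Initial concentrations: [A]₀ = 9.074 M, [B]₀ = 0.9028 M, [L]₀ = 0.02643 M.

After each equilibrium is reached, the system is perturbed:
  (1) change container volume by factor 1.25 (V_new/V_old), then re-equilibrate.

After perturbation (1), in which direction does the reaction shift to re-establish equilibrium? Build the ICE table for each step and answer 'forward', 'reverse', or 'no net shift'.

Direction: forward

Q₀ = 5.6646e-05 vs Keq = 0.007464 ⇒ Q<K, forward
Step 1:
                    A           B           L
  Initial       9.074      0.9028     0.02643
  Change     -0.08909      0.2673      0.1782
  Equil         8.985        1.17      0.2046
  solve Keq expr → x = 0.08909; check Q = 0.007464
Then change container volume by factor 1.25 (V_new/V_old).
Step 2:
                    A           B           L
  Initial       7.188      0.9361      0.1637
  Change     -0.02957      0.0887     0.05914
  Equil         7.158       1.025      0.2228
  solve Keq expr → x = 0.02957; check Q = 0.007464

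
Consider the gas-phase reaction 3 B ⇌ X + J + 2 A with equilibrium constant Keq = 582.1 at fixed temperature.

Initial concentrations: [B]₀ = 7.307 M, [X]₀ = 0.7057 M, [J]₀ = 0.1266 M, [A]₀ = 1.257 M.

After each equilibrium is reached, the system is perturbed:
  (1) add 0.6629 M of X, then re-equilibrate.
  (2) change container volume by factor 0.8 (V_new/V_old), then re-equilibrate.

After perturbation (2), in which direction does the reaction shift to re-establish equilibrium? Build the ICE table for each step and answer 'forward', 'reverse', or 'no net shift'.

Q₀ = 3.6183e-04 vs Keq = 582.1 ⇒ Q<K, forward
Step 1:
                  B         X         J         A
  I           7.307    0.7057    0.1266     1.257
  C          -6.589     2.196     2.196     4.393
  E          0.7177     2.902     2.323      5.65
  solve Keq expr → x = 2.196; check Q = 582.1
Then add 0.6629 M of X.
Step 2:
                  B         X         J         A
  I          0.7177     3.565     2.323      5.65
  C         0.04544  -0.01515  -0.01515  -0.03029
  E          0.7632      3.55     2.308      5.62
  solve Keq expr → x = -0.01515; check Q = 582.1
Then change container volume by factor 0.8 (V_new/V_old).
Step 3:
                  B         X         J         A
  I          0.9539     4.437     2.885     7.024
  C         0.06517  -0.02172  -0.02172  -0.04345
  E           1.019     4.416     2.863     6.981
  solve Keq expr → x = -0.02172; check Q = 582.1

Direction: reverse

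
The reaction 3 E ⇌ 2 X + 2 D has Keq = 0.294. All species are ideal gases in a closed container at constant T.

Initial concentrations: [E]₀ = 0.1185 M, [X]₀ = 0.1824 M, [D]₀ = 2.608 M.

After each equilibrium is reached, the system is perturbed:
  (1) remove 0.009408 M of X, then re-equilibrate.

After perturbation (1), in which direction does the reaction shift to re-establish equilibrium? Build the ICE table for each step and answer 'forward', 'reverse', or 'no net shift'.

Direction: forward

Q₀ = 136 vs Keq = 0.294 ⇒ Q>K, reverse
Step 1:
                  E         X         D
  I          0.1185    0.1824     2.608
  C          0.2112   -0.1408   -0.1408
  E          0.3297    0.0416     2.467
  solve Keq expr → x = -0.0704; check Q = 0.294
Then remove 0.009408 M of X.
Step 2:
                  E         X         D
  I          0.3297    0.0322     2.467
  C        -0.01088  0.007251  0.007251
  E          0.3188   0.03945     2.474
  solve Keq expr → x = 0.003625; check Q = 0.294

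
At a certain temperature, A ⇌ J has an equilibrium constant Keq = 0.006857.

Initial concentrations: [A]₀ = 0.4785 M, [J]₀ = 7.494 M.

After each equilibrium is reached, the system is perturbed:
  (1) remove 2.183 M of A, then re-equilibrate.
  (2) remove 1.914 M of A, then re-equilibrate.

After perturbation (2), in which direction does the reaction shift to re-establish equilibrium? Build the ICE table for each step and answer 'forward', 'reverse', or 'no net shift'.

Q₀ = 15.66 vs Keq = 0.006857 ⇒ Q>K, reverse
Step 1:
                    A           J
  init         0.4785       7.494
  Δ              7.44       -7.44
  eq            7.918      0.0543
  solve Keq expr → x = -7.44; check Q = 0.006857
Then remove 2.183 M of A.
Step 2:
                    A           J
  init          5.735      0.0543
  Δ           0.01487    -0.01487
  eq             5.75     0.03943
  solve Keq expr → x = -0.01487; check Q = 0.006857
Then remove 1.914 M of A.
Step 3:
                    A           J
  init          3.836     0.03943
  Δ           0.01303    -0.01303
  eq            3.849     0.02639
  solve Keq expr → x = -0.01303; check Q = 0.006857

Direction: reverse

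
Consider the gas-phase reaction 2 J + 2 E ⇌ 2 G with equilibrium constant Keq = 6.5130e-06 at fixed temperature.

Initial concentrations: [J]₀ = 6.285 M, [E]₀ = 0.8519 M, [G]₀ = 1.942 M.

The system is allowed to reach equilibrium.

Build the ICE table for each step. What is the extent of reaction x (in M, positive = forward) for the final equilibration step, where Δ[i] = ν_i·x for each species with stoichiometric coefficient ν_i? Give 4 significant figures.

Q₀ = 0.1316 vs Keq = 6.5130e-06 ⇒ Q>K, reverse
Step 1:
                    J           E           G
  init          6.285      0.8519       1.942
  Δ             1.885       1.885      -1.885
  eq             8.17       2.737     0.05706
  solve Keq expr → x = -0.9425; check Q = 6.5130e-06

x = -0.9425 M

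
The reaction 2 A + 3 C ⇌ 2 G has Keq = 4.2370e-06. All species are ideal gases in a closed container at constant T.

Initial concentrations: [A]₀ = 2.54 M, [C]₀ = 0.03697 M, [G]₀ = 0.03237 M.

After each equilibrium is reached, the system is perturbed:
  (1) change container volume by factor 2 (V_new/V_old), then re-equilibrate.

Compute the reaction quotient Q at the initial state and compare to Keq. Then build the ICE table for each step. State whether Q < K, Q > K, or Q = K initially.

Q₀ = 3.214 vs Keq = 4.2370e-06 ⇒ Q>K, reverse
Step 1:
                    A           C           G
  Initial        2.54     0.03697     0.03237
  Change      0.03224     0.04836    -0.03224
  Equil         2.572     0.08533  1.3197e-04
  solve Keq expr → x = -0.01612; check Q = 4.2370e-06
Then change container volume by factor 2 (V_new/V_old).
Step 2:
                    A           C           G
  Initial       1.286     0.04266  6.5984e-05
  Change   4.2602e-05  6.3903e-05 -4.2602e-05
  Equil         1.286     0.04273  2.3382e-05
  solve Keq expr → x = -2.1301e-05; check Q = 4.2370e-06

Q₀ = 3.214; Q > K (proceeds reverse)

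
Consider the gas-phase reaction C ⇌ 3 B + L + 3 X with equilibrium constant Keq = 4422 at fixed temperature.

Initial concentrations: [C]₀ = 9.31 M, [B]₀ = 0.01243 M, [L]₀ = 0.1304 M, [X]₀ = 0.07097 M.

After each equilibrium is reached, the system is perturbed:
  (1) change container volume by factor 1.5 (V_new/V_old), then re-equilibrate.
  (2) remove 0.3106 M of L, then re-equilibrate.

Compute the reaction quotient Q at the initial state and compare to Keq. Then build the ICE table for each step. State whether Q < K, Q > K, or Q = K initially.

Q₀ = 9.6154e-12 vs Keq = 4422 ⇒ Q<K, forward
Step 1:
                  C         B         L         X
  Initial      9.31   0.01243    0.1304   0.07097
  Change     -1.699     5.096     1.699     5.096
  Equil       7.611     5.109     1.829     5.167
  solve Keq expr → x = 1.699; check Q = 4422
Then change container volume by factor 1.5 (V_new/V_old).
Step 2:
                  C         B         L         X
  Initial     5.074     3.406     1.219     3.445
  Change     -0.457     1.371     0.457     1.371
  Equil       4.617     4.777     1.677     4.816
  solve Keq expr → x = 0.457; check Q = 4422
Then remove 0.3106 M of L.
Step 3:
                  C         B         L         X
  Initial     4.617     4.777     1.366     4.816
  Change   -0.04416    0.1325   0.04416    0.1325
  Equil       4.573      4.91      1.41     4.949
  solve Keq expr → x = 0.04416; check Q = 4422

Q₀ = 9.6154e-12; Q < K (proceeds forward)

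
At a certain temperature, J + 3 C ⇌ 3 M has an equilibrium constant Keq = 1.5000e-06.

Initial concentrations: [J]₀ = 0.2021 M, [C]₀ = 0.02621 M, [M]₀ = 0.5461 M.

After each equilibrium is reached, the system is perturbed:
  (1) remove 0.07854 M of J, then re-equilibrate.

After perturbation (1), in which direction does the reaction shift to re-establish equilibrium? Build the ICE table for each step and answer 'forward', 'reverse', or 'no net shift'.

Q₀ = 4.4756e+04 vs Keq = 1.5000e-06 ⇒ Q>K, reverse
Step 1:
                  J         C         M
  init       0.2021   0.02621    0.5461
  Δ          0.1805    0.5414   -0.5414
  eq         0.3826    0.5676  0.004717
  solve Keq expr → x = -0.1805; check Q = 1.5000e-06
Then remove 0.07854 M of J.
Step 2:
                  J         C         M
  init        0.304    0.5676  0.004717
  Δ       1.1486e-04 3.4459e-04 -3.4459e-04
  eq         0.3041    0.5679  0.004372
  solve Keq expr → x = -1.1486e-04; check Q = 1.5000e-06

Direction: reverse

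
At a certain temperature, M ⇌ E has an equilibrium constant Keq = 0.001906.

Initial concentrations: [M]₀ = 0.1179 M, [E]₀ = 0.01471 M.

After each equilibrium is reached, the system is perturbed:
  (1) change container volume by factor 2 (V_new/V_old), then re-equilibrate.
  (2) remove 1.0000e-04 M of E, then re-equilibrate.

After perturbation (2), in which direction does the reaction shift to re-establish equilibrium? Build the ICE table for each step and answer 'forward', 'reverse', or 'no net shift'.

Q₀ = 0.1248 vs Keq = 0.001906 ⇒ Q>K, reverse
Step 1:
                    M           E
  init         0.1179     0.01471
  Δ           0.01446    -0.01446
  eq           0.1324  2.5227e-04
  solve Keq expr → x = -0.01446; check Q = 0.001906
Then change container volume by factor 2 (V_new/V_old).
Step 2:
                    M           E
  init        0.06618  1.2614e-04
  Δ                 0           0
  eq          0.06618  1.2614e-04
  solve Keq expr → x = 0; check Q = 0.001906
Then remove 1.0000e-04 M of E.
Step 3:
                    M           E
  init        0.06618  2.6137e-05
  Δ       -9.9810e-05  9.9810e-05
  eq          0.06608  1.2595e-04
  solve Keq expr → x = 9.9810e-05; check Q = 0.001906

Direction: forward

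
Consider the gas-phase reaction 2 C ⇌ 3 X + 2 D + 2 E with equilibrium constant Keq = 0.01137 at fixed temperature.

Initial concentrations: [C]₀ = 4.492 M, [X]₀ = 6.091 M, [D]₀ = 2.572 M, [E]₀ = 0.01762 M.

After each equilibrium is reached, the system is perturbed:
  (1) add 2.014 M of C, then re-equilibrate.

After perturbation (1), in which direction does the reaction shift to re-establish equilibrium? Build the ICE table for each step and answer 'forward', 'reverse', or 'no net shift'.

Q₀ = 0.023 vs Keq = 0.01137 ⇒ Q>K, reverse
Step 1:
                    C           X           D           E
  init          4.492       6.091       2.572     0.01762
  Δ          0.005169   -0.007753   -0.005169   -0.005169
  eq            4.497       6.083       2.567     0.01245
  solve Keq expr → x = -0.002584; check Q = 0.01137
Then add 2.014 M of C.
Step 2:
                    C           X           D           E
  init          6.511       6.083       2.567     0.01245
  Δ         -0.005486    0.008229    0.005486    0.005486
  eq            6.506       6.091       2.572     0.01794
  solve Keq expr → x = 0.002743; check Q = 0.01137

Direction: forward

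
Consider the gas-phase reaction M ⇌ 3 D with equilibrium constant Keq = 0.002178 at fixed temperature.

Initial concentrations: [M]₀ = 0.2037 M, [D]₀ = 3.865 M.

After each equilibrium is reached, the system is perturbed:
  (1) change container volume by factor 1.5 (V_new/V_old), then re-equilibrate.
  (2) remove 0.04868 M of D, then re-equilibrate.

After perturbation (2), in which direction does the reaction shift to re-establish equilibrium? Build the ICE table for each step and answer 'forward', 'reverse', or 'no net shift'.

Direction: forward

Q₀ = 283.4 vs Keq = 0.002178 ⇒ Q>K, reverse
Step 1:
                   M          D
  I           0.2037      3.865
  C             1.24     -3.719
  E            1.443     0.1465
  solve Keq expr → x = -1.24; check Q = 0.002178
Then change container volume by factor 1.5 (V_new/V_old).
Step 2:
                   M          D
  I           0.9621    0.09766
  C        -0.009956    0.02987
  E           0.9522     0.1275
  solve Keq expr → x = 0.009956; check Q = 0.002178
Then remove 0.04868 M of D.
Step 3:
                   M          D
  I           0.9522    0.07884
  C         -0.01599    0.04796
  E           0.9362     0.1268
  solve Keq expr → x = 0.01599; check Q = 0.002178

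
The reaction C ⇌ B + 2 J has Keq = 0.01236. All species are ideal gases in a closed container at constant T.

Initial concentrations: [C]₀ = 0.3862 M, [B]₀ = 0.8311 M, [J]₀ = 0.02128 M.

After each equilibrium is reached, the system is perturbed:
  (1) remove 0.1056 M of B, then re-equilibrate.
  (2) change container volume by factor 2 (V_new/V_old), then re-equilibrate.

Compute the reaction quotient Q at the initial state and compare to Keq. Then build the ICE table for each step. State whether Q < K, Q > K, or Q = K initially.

Q₀ = 9.7451e-04; Q < K (proceeds forward)

Q₀ = 9.7451e-04 vs Keq = 0.01236 ⇒ Q<K, forward
Step 1:
                  C         B         J
  I          0.3862    0.8311   0.02128
  C        -0.02544   0.02544   0.05087
  E          0.3608    0.8565   0.07215
  solve Keq expr → x = 0.02544; check Q = 0.01236
Then remove 0.1056 M of B.
Step 2:
                  C         B         J
  I          0.3608    0.7509   0.07215
  C       -0.002274  0.002274  0.004547
  E          0.3585    0.7532    0.0767
  solve Keq expr → x = 0.002274; check Q = 0.01236
Then change container volume by factor 2 (V_new/V_old).
Step 3:
                  C         B         J
  I          0.1792    0.3766   0.03835
  C        -0.01658   0.01658   0.03316
  E          0.1627    0.3932   0.07151
  solve Keq expr → x = 0.01658; check Q = 0.01236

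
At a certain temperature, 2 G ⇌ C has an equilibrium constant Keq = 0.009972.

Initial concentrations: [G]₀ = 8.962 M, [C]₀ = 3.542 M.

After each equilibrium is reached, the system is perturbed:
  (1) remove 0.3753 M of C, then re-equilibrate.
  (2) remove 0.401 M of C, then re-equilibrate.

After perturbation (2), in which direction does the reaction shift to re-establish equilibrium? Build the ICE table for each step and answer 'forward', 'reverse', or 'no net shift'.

Direction: forward

Q₀ = 0.0441 vs Keq = 0.009972 ⇒ Q>K, reverse
Step 1:
                   G          C
  init         8.962      3.542
  Δ            3.824     -1.912
  eq           12.79       1.63
  solve Keq expr → x = -1.912; check Q = 0.009972
Then remove 0.3753 M of C.
Step 2:
                   G          C
  init         12.79      1.255
  Δ          -0.5004     0.2502
  eq           12.29      1.505
  solve Keq expr → x = 0.2502; check Q = 0.009972
Then remove 0.401 M of C.
Step 3:
                   G          C
  init         12.29      1.104
  Δ          -0.5422     0.2711
  eq           11.74      1.375
  solve Keq expr → x = 0.2711; check Q = 0.009972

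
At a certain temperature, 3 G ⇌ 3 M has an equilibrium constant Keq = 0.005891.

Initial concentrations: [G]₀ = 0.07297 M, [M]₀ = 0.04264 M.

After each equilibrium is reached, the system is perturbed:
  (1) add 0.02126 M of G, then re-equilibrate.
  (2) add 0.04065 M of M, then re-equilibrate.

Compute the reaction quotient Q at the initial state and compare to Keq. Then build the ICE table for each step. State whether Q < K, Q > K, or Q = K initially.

Q₀ = 0.1995; Q > K (proceeds reverse)

Q₀ = 0.1995 vs Keq = 0.005891 ⇒ Q>K, reverse
Step 1:
                    G           M
  I           0.07297     0.04264
  C           0.02495    -0.02495
  E           0.09792     0.01769
  solve Keq expr → x = -0.008318; check Q = 0.005891
Then add 0.02126 M of G.
Step 2:
                    G           M
  I            0.1192     0.01769
  C         -0.003252    0.003252
  E            0.1159     0.02094
  solve Keq expr → x = 0.001084; check Q = 0.005891
Then add 0.04065 M of M.
Step 3:
                    G           M
  I            0.1159     0.06159
  C           0.03443    -0.03443
  E            0.1504     0.02716
  solve Keq expr → x = -0.01148; check Q = 0.005891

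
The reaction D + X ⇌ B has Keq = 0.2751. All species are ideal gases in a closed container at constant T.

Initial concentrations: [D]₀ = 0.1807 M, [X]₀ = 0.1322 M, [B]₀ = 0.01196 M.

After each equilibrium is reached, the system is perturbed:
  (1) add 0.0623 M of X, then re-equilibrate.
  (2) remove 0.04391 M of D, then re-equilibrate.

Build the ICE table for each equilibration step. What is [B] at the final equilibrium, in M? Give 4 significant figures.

Q₀ = 0.5007 vs Keq = 0.2751 ⇒ Q>K, reverse
Step 1:
                   D          X          B
  init        0.1807     0.1322    0.01196
  Δ         0.004955   0.004955  -0.004955
  eq          0.1857     0.1372   0.007005
  solve Keq expr → x = -0.004955; check Q = 0.2751
Then add 0.0623 M of X.
Step 2:
                   D          X          B
  init        0.1857     0.1995   0.007005
  Δ        -0.002879  -0.002879   0.002879
  eq          0.1828     0.1966   0.009884
  solve Keq expr → x = 0.002879; check Q = 0.2751
Then remove 0.04391 M of D.
Step 3:
                   D          X          B
  init        0.1389     0.1966   0.009884
  Δ         0.002173   0.002173  -0.002173
  eq           0.141     0.1987   0.007711
  solve Keq expr → x = -0.002173; check Q = 0.2751

[B]_eq = 0.007711 M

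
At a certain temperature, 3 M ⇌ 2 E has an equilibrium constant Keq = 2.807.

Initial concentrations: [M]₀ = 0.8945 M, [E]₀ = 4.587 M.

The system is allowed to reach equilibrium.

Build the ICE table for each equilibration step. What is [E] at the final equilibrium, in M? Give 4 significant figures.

Q₀ = 29.4 vs Keq = 2.807 ⇒ Q>K, reverse
Step 1:
                    M           E
  init         0.8945       4.587
  Δ            0.8899     -0.5933
  eq            1.784       3.994
  solve Keq expr → x = -0.2966; check Q = 2.807

[E]_eq = 3.994 M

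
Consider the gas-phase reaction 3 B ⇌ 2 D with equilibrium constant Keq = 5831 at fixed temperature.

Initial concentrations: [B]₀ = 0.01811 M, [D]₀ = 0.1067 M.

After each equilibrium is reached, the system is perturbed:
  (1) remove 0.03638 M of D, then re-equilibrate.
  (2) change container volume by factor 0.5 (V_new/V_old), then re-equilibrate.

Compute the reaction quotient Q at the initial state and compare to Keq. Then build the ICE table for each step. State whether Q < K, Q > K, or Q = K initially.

Q₀ = 1917; Q < K (proceeds forward)

Q₀ = 1917 vs Keq = 5831 ⇒ Q<K, forward
Step 1:
                    B           D
  init        0.01811      0.1067
  Δ         -0.005335    0.003557
  eq          0.01277      0.1103
  solve Keq expr → x = 0.001778; check Q = 5831
Then remove 0.03638 M of D.
Step 2:
                    B           D
  init        0.01277     0.07388
  Δ         -0.002827    0.001885
  eq         0.009948     0.07576
  solve Keq expr → x = 9.4242e-04; check Q = 5831
Then change container volume by factor 0.5 (V_new/V_old).
Step 3:
                    B           D
  init         0.0199      0.1515
  Δ         -0.003923    0.002615
  eq          0.01597      0.1541
  solve Keq expr → x = 0.001308; check Q = 5831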